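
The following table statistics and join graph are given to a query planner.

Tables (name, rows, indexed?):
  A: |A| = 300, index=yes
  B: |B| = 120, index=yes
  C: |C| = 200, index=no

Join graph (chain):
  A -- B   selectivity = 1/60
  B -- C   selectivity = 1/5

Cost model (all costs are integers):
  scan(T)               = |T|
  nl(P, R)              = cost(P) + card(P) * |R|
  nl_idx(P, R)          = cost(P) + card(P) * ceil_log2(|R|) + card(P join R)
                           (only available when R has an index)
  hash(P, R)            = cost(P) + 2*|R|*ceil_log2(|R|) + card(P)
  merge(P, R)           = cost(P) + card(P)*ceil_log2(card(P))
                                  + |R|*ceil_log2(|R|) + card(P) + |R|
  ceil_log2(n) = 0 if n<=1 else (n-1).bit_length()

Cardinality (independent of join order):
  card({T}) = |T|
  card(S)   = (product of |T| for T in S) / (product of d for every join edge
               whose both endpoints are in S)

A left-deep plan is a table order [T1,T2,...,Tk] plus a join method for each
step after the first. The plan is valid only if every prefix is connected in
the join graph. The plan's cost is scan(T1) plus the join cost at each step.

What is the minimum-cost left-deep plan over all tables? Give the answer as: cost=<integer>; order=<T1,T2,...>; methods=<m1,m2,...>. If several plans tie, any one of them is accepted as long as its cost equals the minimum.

Selinger DP (subsets sized 1..n):
  {A}: scan cost=300, card=300
  {B}: scan cost=120, card=120
  {C}: scan cost=200, card=200
  {AB}: card=600; try (A,nl_idx)→1800, (B,hash)→2280, (B,nl_idx)→3000, (A,merge)→4080, (B,merge)→4260, (A,hash)→5640 …(+2); best=1800 via (A,nl_idx)
  {BC}: card=4800; try (B,hash)→2080, (C,merge)→2880, (B,merge)→2960, (C,hash)→3440, (B,nl_idx)→6400, (C,nl)→24120 …(+1); best=2080 via (B,hash)
  {ABC}: card=24000; try (C,hash)→5600, (C,merge)→10200, (A,hash)→12280, (A,nl_idx)→69280, (A,merge)→72280, (C,nl)→121800 …(+1); best=5600 via (C,hash)

cost=5600; order=B,A,C; methods=nl_idx,hash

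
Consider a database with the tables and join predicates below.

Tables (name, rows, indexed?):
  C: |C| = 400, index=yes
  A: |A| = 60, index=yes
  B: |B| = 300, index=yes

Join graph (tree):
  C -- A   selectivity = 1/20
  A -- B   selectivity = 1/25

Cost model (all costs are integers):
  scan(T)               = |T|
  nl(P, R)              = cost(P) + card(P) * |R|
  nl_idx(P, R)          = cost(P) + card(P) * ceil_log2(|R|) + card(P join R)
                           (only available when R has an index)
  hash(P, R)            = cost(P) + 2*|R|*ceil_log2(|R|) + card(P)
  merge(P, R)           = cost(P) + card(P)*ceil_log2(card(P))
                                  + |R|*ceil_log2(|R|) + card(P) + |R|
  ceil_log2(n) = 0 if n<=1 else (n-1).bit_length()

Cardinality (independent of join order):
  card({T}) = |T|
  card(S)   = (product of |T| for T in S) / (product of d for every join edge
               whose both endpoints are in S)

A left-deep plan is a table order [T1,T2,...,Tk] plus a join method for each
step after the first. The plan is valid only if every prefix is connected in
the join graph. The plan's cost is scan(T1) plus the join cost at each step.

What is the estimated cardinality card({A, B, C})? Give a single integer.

Tables in S: A(60), B(300), C(400)
Edges inside S: C-A(d=20), A-B(d=25)
numerator = 60 * 300 * 400 = 7200000
denominator = 20 * 25 = 500
card(S) = 7200000 / 500 = 14400

14400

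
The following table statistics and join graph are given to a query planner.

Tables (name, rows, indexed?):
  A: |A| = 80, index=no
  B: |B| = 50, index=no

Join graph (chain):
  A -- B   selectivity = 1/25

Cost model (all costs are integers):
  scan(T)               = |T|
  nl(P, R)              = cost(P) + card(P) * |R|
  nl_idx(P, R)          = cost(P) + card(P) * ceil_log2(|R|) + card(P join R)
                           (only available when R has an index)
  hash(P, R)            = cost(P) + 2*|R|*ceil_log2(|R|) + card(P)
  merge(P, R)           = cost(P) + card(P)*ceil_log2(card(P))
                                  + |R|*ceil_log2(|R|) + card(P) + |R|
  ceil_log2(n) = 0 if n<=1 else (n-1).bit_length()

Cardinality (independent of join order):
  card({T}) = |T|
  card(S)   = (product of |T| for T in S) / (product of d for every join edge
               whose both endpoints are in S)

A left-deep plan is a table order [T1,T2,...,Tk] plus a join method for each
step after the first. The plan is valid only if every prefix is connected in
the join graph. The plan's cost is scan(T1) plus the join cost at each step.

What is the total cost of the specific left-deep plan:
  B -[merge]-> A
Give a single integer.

step 1: scan B: cost=50, card=50
step 2: join A via merge
    card(P join A) = 50*80/(25) = 160
    cost = 50 + 50*6 + 80*7 + 50 + 80 = 1040

1040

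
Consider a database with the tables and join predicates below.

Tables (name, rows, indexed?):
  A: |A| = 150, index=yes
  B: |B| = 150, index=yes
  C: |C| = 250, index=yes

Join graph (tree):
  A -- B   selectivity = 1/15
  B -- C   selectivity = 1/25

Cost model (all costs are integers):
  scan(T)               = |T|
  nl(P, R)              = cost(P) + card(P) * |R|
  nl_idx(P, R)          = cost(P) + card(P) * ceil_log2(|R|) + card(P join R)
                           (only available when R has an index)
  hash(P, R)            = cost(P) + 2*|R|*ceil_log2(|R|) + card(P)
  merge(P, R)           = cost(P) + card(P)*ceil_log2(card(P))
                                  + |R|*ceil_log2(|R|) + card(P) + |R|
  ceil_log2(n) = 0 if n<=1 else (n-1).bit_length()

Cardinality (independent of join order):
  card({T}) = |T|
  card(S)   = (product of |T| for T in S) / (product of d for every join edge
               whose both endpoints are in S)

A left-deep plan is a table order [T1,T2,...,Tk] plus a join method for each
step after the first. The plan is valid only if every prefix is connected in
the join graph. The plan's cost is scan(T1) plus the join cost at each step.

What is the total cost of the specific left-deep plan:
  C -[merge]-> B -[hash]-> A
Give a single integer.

7750

step 1: scan C: cost=250, card=250
step 2: join B via merge
    card(P join B) = 250*150/(25) = 1500
    cost = 250 + 250*8 + 150*8 + 250 + 150 = 3850
step 3: join A via hash
    card(P join A) = 1500*150/(15) = 15000
    cost = 3850 + 2*150*8 + 1500 = 7750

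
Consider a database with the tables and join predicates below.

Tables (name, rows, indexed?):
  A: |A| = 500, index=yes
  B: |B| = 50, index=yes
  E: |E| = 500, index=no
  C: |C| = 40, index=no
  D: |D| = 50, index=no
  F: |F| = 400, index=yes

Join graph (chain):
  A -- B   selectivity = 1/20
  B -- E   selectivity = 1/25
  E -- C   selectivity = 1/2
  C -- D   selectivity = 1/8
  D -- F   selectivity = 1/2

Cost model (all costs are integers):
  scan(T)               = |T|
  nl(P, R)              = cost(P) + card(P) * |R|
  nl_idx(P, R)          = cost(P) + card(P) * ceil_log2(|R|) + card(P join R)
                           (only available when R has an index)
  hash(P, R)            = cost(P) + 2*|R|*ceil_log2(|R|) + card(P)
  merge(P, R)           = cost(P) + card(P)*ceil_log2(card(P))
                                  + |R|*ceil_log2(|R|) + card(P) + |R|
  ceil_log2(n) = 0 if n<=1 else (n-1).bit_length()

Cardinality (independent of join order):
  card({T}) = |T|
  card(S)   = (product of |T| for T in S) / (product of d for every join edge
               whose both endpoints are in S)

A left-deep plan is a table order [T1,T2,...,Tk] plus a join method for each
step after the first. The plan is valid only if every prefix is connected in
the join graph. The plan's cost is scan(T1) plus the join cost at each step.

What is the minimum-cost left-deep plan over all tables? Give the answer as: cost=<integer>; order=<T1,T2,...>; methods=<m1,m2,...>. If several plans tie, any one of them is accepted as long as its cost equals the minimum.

cost=3289880; order=E,B,C,D,A,F; methods=hash,hash,hash,hash,hash

Selinger DP (subsets sized 1..n):
  {A}: scan cost=500, card=500
  {B}: scan cost=50, card=50
  {E}: scan cost=500, card=500
  {C}: scan cost=40, card=40
  {D}: scan cost=50, card=50
  {F}: scan cost=400, card=400
  {AB}: card=1250; try (B,hash)→1600, (A,nl_idx)→1750, (B,nl_idx)→4750, (A,merge)→5400, (B,merge)→5850, (A,hash)→9100 …(+2); best=1600 via (B,hash)
  {BE}: card=1000; try (B,hash)→1600, (B,nl_idx)→4500, (E,merge)→5400, (B,merge)→5850, (E,hash)→9100, (E,nl)→25050 …(+1); best=1600 via (B,hash)
  {CE}: card=10000; try (C,hash)→1480, (E,merge)→5320, (C,merge)→5780, (E,hash)→9080, (E,nl)→20040, (C,nl)→20500; best=1480 via (C,hash)
  {CD}: card=250; try (C,hash)→580, (D,merge)→670, (D,hash)→680, (C,merge)→680, (D,nl)→2040, (C,nl)→2050; best=580 via (C,hash)
  {DF}: card=10000; try (D,hash)→1400, (F,merge)→4400, (D,merge)→4750, (F,hash)→7300, (F,nl_idx)→10500, (F,nl)→20050 …(+1); best=1400 via (D,hash)
  {ABE}: card=25000; try (A,hash)→11600, (E,hash)→11850, (A,merge)→17600, (E,merge)→21600, (A,nl_idx)→35600, (A,nl)→501600 …(+1); best=11600 via (A,hash)
  {BCE}: card=20000; try (C,hash)→3080, (B,hash)→12080, (C,merge)→12880, (C,nl)→41600, (B,nl_idx)→81480, (B,merge)→151830 …(+1); best=3080 via (C,hash)
  {CDE}: card=62500; try (E,merge)→7830, (E,hash)→9830, (D,hash)→12080, (E,nl)→125580, (D,merge)→151830, (D,nl)→501480; best=7830 via (E,merge)
  {CDF}: card=50000; try (F,merge)→6830, (F,hash)→8030, (C,hash)→11880, (F,nl_idx)→52830, (F,nl)→100580, (C,merge)→151680 …(+1); best=6830 via (F,merge)
  {ABCE}: card=500000; try (A,hash)→32080, (C,hash)→37080, (A,merge)→328080, (C,merge)→411880, (A,nl_idx)→683080, (C,nl)→1011600 …(+1); best=32080 via (A,hash)
  {BCDE}: card=125000; try (D,hash)→23680, (B,hash)→70930, (D,merge)→323430, (B,nl_idx)→507830, (D,nl)→1003080, (B,merge)→1070680 …(+1); best=23680 via (D,hash)
  {CDEF}: card=12500000; try (E,hash)→65830, (F,hash)→77530, (E,merge)→861830, (F,merge)→1074330, (F,nl_idx)→13070330, (E,nl)→25006830 …(+1); best=65830 via (E,hash)
  {ABCDE}: card=3125000; try (A,hash)→157680, (D,hash)→532680, (A,merge)→2278680, (A,nl_idx)→4273680, (D,merge)→10032430, (D,nl)→25032080 …(+1); best=157680 via (A,hash)
  {BCDEF}: card=25000000; try (F,hash)→155880, (F,merge)→2277680, (B,hash)→12566430, (F,nl_idx)→26148680, (F,nl)→50023680, (B,nl_idx)→100065830 …(+2); best=155880 via (F,hash)
  {ABCDEF}: card=625000000; try (F,hash)→3289880, (A,hash)→25164880, (F,merge)→72036680, (A,merge)→650160880, (F,nl_idx)→653282680, (A,nl_idx)→850155880 …(+2); best=3289880 via (F,hash)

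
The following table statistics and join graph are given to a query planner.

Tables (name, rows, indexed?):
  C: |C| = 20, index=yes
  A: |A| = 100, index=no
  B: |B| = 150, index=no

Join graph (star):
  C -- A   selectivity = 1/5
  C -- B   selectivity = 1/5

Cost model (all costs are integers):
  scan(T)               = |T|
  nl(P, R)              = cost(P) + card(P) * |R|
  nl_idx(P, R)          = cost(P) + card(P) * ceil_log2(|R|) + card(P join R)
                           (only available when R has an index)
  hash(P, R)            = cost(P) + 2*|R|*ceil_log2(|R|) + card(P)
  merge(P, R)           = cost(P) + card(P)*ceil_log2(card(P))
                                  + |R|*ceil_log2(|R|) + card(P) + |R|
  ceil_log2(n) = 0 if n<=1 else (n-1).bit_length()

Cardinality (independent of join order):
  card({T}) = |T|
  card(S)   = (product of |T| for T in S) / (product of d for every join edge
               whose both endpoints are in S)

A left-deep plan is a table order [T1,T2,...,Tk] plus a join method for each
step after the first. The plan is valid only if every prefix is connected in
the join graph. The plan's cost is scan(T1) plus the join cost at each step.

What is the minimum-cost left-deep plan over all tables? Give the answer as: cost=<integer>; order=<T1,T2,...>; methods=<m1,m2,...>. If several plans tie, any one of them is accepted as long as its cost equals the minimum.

Selinger DP (subsets sized 1..n):
  {C}: scan cost=20, card=20
  {A}: scan cost=100, card=100
  {B}: scan cost=150, card=150
  {AC}: card=400; try (C,hash)→400, (A,merge)→940, (C,nl_idx)→1000, (C,merge)→1020, (A,hash)→1440, (A,nl)→2020 …(+1); best=400 via (C,hash)
  {BC}: card=600; try (C,hash)→500, (B,merge)→1490, (C,nl_idx)→1500, (C,merge)→1620, (B,hash)→2440, (B,nl)→3020 …(+1); best=500 via (C,hash)
  {ABC}: card=12000; try (A,hash)→2500, (B,hash)→3200, (B,merge)→5750, (A,merge)→7900, (B,nl)→60400, (A,nl)→60500; best=2500 via (A,hash)

cost=2500; order=B,C,A; methods=hash,hash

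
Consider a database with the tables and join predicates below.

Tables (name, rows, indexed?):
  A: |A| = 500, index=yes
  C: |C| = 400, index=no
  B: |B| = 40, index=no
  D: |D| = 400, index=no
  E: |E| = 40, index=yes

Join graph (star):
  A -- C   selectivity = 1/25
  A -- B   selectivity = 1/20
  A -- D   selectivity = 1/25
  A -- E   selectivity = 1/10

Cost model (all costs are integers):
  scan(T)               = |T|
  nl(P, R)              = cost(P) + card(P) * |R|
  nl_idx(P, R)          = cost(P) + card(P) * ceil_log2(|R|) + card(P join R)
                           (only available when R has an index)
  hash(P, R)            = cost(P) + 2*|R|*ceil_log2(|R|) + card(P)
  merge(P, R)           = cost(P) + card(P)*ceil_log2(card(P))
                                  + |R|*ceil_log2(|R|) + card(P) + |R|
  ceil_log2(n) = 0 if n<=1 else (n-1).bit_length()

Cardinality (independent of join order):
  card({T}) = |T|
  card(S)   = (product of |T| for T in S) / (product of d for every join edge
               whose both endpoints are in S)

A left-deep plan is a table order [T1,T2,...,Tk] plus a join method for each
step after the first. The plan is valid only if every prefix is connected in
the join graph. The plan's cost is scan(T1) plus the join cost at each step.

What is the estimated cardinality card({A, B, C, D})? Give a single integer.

Tables in S: A(500), B(40), C(400), D(400)
Edges inside S: A-C(d=25), A-B(d=20), A-D(d=25)
numerator = 500 * 40 * 400 * 400 = 3200000000
denominator = 25 * 20 * 25 = 12500
card(S) = 3200000000 / 12500 = 256000

256000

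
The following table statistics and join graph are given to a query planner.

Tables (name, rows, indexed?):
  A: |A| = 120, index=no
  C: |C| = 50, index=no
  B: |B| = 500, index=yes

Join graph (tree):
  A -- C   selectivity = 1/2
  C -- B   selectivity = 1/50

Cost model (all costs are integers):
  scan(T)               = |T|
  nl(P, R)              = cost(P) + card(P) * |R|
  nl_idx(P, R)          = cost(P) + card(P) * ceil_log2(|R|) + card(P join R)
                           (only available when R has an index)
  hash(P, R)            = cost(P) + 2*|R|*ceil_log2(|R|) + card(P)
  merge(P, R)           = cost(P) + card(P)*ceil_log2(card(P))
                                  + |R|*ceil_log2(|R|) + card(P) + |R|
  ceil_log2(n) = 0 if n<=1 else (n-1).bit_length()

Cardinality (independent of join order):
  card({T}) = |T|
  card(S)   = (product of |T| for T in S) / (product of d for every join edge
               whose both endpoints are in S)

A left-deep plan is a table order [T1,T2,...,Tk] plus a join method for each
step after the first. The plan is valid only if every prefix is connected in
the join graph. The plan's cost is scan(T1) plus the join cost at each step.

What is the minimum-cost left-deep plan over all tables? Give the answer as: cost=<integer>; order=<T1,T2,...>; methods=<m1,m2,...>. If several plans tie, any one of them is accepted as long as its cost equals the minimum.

cost=3180; order=C,B,A; methods=nl_idx,hash

Selinger DP (subsets sized 1..n):
  {A}: scan cost=120, card=120
  {C}: scan cost=50, card=50
  {B}: scan cost=500, card=500
  {AC}: card=3000; try (C,hash)→840, (A,merge)→1360, (C,merge)→1430, (A,hash)→1780, (A,nl)→6050, (C,nl)→6120; best=840 via (C,hash)
  {BC}: card=500; try (B,nl_idx)→1000, (C,hash)→1600, (B,merge)→5400, (C,merge)→5850, (B,hash)→9100, (B,nl)→25050 …(+1); best=1000 via (B,nl_idx)
  {ABC}: card=30000; try (A,hash)→3180, (A,merge)→6960, (B,hash)→12840, (B,merge)→44840, (B,nl_idx)→57840, (A,nl)→61000 …(+1); best=3180 via (A,hash)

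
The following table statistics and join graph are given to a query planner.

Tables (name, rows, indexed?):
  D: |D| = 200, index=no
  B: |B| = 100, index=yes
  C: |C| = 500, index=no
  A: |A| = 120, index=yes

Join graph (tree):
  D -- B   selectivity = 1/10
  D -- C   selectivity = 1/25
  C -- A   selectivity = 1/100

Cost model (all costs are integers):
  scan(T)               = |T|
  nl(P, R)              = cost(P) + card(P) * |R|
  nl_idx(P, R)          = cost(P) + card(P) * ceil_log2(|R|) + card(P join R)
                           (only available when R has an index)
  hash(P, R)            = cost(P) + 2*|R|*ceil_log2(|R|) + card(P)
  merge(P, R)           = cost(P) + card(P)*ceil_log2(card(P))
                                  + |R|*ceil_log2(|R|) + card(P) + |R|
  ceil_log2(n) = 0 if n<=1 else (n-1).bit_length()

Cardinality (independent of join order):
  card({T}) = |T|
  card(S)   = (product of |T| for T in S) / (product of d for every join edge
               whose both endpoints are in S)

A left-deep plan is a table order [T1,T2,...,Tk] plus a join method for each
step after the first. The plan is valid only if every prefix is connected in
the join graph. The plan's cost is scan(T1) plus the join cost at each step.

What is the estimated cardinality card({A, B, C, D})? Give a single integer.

48000

Tables in S: A(120), B(100), C(500), D(200)
Edges inside S: D-B(d=10), D-C(d=25), C-A(d=100)
numerator = 120 * 100 * 500 * 200 = 1200000000
denominator = 10 * 25 * 100 = 25000
card(S) = 1200000000 / 25000 = 48000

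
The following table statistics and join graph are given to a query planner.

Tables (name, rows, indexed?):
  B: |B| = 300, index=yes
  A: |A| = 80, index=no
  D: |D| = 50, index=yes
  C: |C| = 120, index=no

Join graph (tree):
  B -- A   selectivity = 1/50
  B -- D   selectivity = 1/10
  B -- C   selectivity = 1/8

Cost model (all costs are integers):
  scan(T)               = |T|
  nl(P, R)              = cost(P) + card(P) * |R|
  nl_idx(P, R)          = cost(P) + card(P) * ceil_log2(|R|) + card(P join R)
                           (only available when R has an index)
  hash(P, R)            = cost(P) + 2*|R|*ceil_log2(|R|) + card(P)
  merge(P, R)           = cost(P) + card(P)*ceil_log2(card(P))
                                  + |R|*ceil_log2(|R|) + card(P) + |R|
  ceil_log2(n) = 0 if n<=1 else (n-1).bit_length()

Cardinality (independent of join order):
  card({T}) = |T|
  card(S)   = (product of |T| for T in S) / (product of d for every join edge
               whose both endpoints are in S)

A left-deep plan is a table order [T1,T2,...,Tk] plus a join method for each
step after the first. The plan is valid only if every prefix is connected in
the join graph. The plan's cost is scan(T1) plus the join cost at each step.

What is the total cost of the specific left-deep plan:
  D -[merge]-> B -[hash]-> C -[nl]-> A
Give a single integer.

1806580

step 1: scan D: cost=50, card=50
step 2: join B via merge
    card(P join B) = 50*300/(10) = 1500
    cost = 50 + 50*6 + 300*9 + 50 + 300 = 3400
step 3: join C via hash
    card(P join C) = 1500*120/(8) = 22500
    cost = 3400 + 2*120*7 + 1500 = 6580
step 4: join A via nl
    card(P join A) = 22500*80/(50) = 36000
    cost = 6580 + 22500*80 = 1806580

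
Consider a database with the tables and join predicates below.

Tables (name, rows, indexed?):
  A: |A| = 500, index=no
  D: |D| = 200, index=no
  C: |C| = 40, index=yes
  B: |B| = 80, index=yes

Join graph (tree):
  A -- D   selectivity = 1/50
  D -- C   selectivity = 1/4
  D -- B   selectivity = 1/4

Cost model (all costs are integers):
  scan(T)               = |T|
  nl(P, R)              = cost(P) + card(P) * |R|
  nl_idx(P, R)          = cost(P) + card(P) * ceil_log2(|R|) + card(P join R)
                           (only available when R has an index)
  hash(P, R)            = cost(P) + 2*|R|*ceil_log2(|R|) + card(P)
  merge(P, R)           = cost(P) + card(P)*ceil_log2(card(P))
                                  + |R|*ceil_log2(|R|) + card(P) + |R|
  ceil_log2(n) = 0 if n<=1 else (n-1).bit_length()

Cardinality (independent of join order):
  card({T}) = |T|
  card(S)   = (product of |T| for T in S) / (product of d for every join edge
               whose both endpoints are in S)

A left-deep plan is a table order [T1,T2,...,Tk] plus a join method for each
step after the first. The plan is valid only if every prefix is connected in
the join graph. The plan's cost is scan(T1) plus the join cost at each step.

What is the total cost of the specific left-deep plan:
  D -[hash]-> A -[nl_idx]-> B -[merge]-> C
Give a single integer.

743680

step 1: scan D: cost=200, card=200
step 2: join A via hash
    card(P join A) = 200*500/(50) = 2000
    cost = 200 + 2*500*9 + 200 = 9400
step 3: join B via nl_idx
    card(P join B) = 2000*80/(4) = 40000
    cost = 9400 + 2000*7 + 40000 = 63400
step 4: join C via merge
    card(P join C) = 40000*40/(4) = 400000
    cost = 63400 + 40000*16 + 40*6 + 40000 + 40 = 743680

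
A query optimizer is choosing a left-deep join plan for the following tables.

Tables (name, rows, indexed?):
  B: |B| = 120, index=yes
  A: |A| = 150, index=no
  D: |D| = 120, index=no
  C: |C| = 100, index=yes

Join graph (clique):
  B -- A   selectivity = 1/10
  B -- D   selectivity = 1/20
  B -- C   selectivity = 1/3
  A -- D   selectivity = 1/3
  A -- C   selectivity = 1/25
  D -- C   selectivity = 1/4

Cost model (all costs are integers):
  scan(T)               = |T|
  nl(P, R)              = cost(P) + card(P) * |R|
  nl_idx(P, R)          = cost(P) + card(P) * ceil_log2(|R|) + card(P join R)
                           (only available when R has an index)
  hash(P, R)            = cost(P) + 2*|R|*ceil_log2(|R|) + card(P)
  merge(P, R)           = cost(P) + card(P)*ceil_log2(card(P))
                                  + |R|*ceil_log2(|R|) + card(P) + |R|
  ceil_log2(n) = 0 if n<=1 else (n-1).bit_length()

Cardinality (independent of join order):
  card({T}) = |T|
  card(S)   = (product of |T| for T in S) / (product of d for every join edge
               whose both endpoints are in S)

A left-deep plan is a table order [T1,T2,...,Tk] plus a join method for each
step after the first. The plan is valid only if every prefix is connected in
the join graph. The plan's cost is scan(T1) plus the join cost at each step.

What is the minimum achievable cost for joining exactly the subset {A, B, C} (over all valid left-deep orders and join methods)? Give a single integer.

Selinger DP over subsets of {A,B,C}:
  {B}: scan cost=120, card=120
  {A}: scan cost=150, card=150
  {C}: scan cost=100, card=100
  {AB}: card=1800; try (B,hash)→1980, (A,merge)→2430, (B,merge)→2460, (A,hash)→2640, (B,nl_idx)→3000, (A,nl)→18120 …(+1); best=1980 via (B,hash)
  {BC}: card=4000; try (C,hash)→1640, (B,merge)→1860, (C,merge)→1880, (B,hash)→1880, (B,nl_idx)→4800, (C,nl_idx)→4960 …(+2); best=1640 via (C,hash)
  {AC}: card=600; try (C,hash)→1700, (C,nl_idx)→1800, (A,merge)→2250, (C,merge)→2300, (A,hash)→2600, (A,nl)→15100 …(+1); best=1700 via (C,hash)
  {ABC}: card=2400; try (B,hash)→3980, (C,hash)→5180, (A,hash)→8040, (B,nl_idx)→8300, (B,merge)→9260, (C,nl_idx)→16980 …(+5); best=3980 via (B,hash)

3980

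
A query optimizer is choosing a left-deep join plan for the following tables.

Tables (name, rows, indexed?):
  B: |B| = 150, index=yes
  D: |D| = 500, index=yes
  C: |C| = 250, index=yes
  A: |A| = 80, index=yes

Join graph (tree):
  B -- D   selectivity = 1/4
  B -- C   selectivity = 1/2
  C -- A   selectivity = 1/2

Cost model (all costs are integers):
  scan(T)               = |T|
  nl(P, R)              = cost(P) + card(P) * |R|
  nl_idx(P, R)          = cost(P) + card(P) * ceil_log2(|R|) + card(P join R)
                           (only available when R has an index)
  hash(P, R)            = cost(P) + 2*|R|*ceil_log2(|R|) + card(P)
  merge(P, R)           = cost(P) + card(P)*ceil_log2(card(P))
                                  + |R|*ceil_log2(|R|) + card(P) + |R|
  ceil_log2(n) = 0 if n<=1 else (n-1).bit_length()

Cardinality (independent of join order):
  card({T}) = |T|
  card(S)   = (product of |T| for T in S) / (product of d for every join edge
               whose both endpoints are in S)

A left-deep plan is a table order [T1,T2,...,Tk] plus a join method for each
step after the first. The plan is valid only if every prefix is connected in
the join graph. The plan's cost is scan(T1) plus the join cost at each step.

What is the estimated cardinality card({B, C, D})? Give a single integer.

2343750

Tables in S: B(150), C(250), D(500)
Edges inside S: B-D(d=4), B-C(d=2)
numerator = 150 * 250 * 500 = 18750000
denominator = 4 * 2 = 8
card(S) = 18750000 / 8 = 2343750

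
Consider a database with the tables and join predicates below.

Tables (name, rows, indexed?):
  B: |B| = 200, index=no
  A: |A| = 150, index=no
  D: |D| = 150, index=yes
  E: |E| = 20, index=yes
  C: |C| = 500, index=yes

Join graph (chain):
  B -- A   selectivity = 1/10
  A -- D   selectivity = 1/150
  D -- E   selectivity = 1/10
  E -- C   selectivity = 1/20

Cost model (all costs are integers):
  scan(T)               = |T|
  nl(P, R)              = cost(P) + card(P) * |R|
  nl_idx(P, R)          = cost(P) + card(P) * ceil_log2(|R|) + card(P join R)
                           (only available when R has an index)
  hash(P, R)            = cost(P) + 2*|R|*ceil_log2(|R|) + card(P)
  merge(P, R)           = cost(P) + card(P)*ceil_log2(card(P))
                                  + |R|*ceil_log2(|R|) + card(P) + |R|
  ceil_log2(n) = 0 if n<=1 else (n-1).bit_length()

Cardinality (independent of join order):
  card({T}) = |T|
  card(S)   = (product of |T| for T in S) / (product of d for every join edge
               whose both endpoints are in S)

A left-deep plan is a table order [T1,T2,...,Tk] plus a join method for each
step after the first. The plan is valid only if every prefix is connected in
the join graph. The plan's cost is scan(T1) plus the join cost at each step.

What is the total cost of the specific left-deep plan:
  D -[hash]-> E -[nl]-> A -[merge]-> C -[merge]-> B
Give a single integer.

step 1: scan D: cost=150, card=150
step 2: join E via hash
    card(P join E) = 150*20/(10) = 300
    cost = 150 + 2*20*5 + 150 = 500
step 3: join A via nl
    card(P join A) = 300*150/(150) = 300
    cost = 500 + 300*150 = 45500
step 4: join C via merge
    card(P join C) = 300*500/(20) = 7500
    cost = 45500 + 300*9 + 500*9 + 300 + 500 = 53500
step 5: join B via merge
    card(P join B) = 7500*200/(10) = 150000
    cost = 53500 + 7500*13 + 200*8 + 7500 + 200 = 160300

160300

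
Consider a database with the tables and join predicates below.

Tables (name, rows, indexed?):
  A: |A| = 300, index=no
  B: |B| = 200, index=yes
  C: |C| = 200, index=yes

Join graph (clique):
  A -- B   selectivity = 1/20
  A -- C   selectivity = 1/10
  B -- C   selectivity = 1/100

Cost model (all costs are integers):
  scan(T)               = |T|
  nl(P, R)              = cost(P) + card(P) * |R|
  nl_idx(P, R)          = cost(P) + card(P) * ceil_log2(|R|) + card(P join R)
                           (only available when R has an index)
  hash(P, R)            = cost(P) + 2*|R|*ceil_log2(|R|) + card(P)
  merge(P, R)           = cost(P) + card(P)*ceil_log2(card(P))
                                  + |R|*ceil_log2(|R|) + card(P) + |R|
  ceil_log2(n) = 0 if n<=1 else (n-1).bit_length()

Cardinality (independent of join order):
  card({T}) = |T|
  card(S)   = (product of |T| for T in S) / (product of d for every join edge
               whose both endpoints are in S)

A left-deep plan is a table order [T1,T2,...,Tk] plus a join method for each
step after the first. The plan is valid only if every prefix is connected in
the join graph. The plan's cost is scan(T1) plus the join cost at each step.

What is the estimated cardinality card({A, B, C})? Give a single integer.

600

Tables in S: A(300), B(200), C(200)
Edges inside S: A-B(d=20), A-C(d=10), B-C(d=100)
numerator = 300 * 200 * 200 = 12000000
denominator = 20 * 10 * 100 = 20000
card(S) = 12000000 / 20000 = 600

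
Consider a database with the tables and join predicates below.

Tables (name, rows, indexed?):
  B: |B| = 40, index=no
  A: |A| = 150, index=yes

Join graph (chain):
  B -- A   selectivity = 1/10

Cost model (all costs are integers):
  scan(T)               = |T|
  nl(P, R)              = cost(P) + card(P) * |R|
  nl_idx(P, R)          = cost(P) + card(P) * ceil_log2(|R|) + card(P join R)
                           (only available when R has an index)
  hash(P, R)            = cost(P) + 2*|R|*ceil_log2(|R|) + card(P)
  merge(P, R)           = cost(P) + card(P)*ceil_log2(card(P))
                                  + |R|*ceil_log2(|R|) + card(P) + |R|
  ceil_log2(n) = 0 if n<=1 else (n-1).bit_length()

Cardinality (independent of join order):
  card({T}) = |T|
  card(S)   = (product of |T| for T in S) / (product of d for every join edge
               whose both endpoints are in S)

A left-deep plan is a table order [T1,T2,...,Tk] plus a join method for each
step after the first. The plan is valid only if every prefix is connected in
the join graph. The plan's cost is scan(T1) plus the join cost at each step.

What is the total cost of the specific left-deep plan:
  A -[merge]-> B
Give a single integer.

1780

step 1: scan A: cost=150, card=150
step 2: join B via merge
    card(P join B) = 150*40/(10) = 600
    cost = 150 + 150*8 + 40*6 + 150 + 40 = 1780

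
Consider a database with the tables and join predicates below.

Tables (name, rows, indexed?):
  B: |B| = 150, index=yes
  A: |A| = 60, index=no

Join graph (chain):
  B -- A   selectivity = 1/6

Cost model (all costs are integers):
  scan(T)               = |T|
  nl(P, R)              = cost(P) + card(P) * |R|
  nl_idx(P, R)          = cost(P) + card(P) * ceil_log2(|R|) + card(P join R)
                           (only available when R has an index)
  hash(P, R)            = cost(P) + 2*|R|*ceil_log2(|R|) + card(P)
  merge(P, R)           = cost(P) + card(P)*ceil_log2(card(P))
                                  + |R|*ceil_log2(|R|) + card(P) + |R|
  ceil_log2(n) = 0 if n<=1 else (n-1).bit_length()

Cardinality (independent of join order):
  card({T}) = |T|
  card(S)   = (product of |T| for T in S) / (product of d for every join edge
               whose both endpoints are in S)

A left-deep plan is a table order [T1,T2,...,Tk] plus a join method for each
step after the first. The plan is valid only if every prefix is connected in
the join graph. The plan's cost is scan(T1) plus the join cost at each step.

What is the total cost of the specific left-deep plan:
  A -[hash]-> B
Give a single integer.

step 1: scan A: cost=60, card=60
step 2: join B via hash
    card(P join B) = 60*150/(6) = 1500
    cost = 60 + 2*150*8 + 60 = 2520

2520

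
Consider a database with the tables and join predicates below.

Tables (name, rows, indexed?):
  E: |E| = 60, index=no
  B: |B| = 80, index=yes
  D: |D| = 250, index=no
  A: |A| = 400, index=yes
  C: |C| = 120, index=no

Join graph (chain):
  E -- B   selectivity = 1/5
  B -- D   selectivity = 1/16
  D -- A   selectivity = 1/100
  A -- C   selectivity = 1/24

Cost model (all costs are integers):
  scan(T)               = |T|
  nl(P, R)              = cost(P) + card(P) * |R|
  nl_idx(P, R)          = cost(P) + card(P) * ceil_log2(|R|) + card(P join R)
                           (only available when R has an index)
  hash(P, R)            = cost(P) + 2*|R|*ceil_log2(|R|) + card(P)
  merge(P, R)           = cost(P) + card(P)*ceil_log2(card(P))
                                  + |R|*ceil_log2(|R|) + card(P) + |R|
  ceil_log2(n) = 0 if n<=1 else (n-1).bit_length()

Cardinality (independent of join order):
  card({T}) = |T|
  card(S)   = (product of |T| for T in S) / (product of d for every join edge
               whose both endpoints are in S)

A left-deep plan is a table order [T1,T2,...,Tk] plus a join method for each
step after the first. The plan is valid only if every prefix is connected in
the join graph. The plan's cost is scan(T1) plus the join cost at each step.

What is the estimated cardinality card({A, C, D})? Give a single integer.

5000

Tables in S: A(400), C(120), D(250)
Edges inside S: D-A(d=100), A-C(d=24)
numerator = 400 * 120 * 250 = 12000000
denominator = 100 * 24 = 2400
card(S) = 12000000 / 2400 = 5000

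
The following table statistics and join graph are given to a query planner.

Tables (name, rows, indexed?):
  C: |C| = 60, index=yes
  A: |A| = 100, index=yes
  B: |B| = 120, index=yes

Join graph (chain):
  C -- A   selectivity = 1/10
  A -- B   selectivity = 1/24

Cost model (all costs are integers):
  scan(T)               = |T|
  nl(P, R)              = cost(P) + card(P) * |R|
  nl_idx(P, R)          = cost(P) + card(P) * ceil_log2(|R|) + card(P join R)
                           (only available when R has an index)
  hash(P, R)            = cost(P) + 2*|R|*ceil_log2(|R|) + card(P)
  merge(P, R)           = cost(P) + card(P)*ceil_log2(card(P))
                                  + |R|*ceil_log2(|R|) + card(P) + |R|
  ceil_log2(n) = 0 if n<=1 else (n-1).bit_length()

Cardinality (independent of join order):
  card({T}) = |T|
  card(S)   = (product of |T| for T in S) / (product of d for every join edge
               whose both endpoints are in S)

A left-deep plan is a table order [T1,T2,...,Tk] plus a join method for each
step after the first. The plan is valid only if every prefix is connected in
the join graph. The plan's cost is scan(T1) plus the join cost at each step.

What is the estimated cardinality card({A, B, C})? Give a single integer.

3000

Tables in S: A(100), B(120), C(60)
Edges inside S: C-A(d=10), A-B(d=24)
numerator = 100 * 120 * 60 = 720000
denominator = 10 * 24 = 240
card(S) = 720000 / 240 = 3000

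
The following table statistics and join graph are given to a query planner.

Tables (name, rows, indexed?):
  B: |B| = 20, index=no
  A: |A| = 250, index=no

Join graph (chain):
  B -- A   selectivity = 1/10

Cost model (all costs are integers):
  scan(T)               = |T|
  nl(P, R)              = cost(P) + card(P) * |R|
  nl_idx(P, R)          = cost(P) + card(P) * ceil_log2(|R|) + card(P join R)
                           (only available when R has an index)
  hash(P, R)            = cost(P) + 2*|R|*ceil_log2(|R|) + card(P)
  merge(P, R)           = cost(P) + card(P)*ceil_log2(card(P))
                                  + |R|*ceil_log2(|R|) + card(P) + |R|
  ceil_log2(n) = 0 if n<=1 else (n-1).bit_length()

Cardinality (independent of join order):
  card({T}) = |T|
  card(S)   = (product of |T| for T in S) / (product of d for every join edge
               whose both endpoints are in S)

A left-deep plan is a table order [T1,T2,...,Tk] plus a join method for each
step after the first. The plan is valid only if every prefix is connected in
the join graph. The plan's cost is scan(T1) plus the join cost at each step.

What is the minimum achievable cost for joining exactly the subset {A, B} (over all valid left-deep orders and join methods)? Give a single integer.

700

Selinger DP over subsets of {A,B}:
  {B}: scan cost=20, card=20
  {A}: scan cost=250, card=250
  {AB}: card=500; try (B,hash)→700, (A,merge)→2390, (B,merge)→2620, (A,hash)→4040, (A,nl)→5020, (B,nl)→5250; best=700 via (B,hash)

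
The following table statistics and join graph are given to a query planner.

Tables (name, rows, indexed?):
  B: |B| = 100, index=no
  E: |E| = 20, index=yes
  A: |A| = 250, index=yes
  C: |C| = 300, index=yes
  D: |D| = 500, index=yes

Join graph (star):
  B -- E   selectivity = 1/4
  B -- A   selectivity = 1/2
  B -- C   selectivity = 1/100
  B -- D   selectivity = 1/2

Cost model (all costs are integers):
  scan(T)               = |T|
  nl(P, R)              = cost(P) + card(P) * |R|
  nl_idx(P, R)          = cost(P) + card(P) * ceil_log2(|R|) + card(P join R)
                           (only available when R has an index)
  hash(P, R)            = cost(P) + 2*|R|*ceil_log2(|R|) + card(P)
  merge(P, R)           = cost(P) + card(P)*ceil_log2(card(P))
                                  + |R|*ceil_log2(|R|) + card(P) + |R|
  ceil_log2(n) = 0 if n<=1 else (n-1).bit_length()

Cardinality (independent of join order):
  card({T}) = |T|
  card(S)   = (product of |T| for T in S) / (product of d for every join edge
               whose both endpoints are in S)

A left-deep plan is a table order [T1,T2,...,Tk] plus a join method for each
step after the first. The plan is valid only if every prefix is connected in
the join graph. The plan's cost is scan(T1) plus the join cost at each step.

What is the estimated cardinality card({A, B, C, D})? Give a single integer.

Tables in S: A(250), B(100), C(300), D(500)
Edges inside S: B-A(d=2), B-C(d=100), B-D(d=2)
numerator = 250 * 100 * 300 * 500 = 3750000000
denominator = 2 * 100 * 2 = 400
card(S) = 3750000000 / 400 = 9375000

9375000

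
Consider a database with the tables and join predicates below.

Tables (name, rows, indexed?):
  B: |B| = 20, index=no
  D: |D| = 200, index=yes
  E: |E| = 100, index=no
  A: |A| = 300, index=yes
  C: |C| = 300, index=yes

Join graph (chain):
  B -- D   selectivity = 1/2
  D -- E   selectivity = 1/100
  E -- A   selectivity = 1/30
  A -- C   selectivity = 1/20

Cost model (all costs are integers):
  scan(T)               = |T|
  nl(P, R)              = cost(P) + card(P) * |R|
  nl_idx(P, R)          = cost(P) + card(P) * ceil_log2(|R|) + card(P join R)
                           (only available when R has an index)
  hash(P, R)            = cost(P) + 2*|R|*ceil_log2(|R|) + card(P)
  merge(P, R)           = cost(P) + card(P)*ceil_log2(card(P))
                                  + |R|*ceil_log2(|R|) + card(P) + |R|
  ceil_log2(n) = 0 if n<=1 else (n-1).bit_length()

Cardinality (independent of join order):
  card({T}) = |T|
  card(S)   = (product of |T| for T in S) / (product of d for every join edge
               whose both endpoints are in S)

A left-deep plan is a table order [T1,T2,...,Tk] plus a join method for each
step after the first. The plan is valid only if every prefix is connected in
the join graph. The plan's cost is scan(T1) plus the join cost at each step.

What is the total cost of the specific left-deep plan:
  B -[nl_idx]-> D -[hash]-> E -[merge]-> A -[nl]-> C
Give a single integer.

6032580

step 1: scan B: cost=20, card=20
step 2: join D via nl_idx
    card(P join D) = 20*200/(2) = 2000
    cost = 20 + 20*8 + 2000 = 2180
step 3: join E via hash
    card(P join E) = 2000*100/(100) = 2000
    cost = 2180 + 2*100*7 + 2000 = 5580
step 4: join A via merge
    card(P join A) = 2000*300/(30) = 20000
    cost = 5580 + 2000*11 + 300*9 + 2000 + 300 = 32580
step 5: join C via nl
    card(P join C) = 20000*300/(20) = 300000
    cost = 32580 + 20000*300 = 6032580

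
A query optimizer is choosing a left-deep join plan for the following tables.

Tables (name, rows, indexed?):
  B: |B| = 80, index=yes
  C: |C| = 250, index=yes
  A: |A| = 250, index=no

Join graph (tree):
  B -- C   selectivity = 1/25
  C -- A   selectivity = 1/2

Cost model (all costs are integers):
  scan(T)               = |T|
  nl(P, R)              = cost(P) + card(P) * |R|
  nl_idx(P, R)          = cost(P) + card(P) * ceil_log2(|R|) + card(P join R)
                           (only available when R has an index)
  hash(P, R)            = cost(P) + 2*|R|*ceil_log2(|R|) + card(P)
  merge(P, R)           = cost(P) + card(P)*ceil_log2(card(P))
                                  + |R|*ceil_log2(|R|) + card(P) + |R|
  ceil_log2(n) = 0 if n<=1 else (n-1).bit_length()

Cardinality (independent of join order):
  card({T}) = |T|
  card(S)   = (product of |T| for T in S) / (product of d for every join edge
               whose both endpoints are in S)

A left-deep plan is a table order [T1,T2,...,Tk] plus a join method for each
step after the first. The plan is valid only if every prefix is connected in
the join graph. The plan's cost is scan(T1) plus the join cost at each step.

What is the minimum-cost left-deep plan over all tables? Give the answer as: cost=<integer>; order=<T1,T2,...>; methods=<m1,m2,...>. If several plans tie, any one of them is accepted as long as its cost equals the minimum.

cost=6320; order=B,C,A; methods=nl_idx,hash

Selinger DP (subsets sized 1..n):
  {B}: scan cost=80, card=80
  {C}: scan cost=250, card=250
  {A}: scan cost=250, card=250
  {BC}: card=800; try (C,nl_idx)→1520, (B,hash)→1620, (B,nl_idx)→2800, (C,merge)→2970, (B,merge)→3140, (C,hash)→4160 …(+2); best=1520 via (C,nl_idx)
  {AC}: card=31250; try (C,hash)→4500, (A,hash)→4500, (C,merge)→4750, (A,merge)→4750, (C,nl_idx)→33500, (C,nl)→62750 …(+1); best=4500 via (C,hash)
  {ABC}: card=100000; try (A,hash)→6320, (A,merge)→12570, (B,hash)→36870, (A,nl)→201520, (B,nl_idx)→323250, (B,merge)→505140 …(+1); best=6320 via (A,hash)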